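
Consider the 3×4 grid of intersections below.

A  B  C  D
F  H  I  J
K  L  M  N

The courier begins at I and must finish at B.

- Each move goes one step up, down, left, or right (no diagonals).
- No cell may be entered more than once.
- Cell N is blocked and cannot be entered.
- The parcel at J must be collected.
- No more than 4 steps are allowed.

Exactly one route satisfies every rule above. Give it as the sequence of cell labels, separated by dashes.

I - J - D - C - B

The budget equals the shortest possible length, so every move has to be on a shortest route through the required cells.
Route from I: right to J, up to D, 2× left (reaching B) — 4 moves in all.
Check: all required cells visited; 4 ≤ 4 moves.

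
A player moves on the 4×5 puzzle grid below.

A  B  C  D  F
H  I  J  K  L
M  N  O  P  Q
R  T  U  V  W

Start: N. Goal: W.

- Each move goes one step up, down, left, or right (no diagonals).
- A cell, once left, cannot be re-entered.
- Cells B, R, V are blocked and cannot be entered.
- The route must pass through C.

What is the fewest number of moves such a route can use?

8

Any route passes through C somewhere between N and W. Summing Manhattan distances along the two legs (N → C → W) gives a lower bound of 3 + 5 = 8 moves.
A route of 8 moves achieves this: N → I → J → C → D → K → P → Q → W.
Since 8 matches the lower bound, it is optimal.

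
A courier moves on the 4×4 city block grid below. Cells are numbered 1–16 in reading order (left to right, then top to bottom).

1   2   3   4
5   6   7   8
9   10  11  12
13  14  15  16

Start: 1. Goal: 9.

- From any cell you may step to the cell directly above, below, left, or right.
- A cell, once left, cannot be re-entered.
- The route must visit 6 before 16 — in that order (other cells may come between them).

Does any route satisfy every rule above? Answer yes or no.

One route that works: 1 → 5 → 6 → 10 → 11 → 12 → 16 → 15 → 14 → 13 → 9.

yes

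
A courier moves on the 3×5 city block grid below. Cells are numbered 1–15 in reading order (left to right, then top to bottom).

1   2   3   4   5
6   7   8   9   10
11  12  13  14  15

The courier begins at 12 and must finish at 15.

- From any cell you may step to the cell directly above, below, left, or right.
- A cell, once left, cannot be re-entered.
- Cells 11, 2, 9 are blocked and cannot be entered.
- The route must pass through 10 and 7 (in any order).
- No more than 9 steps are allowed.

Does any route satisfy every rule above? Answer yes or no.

One route that works: 12 → 7 → 8 → 3 → 4 → 5 → 10 → 15.

yes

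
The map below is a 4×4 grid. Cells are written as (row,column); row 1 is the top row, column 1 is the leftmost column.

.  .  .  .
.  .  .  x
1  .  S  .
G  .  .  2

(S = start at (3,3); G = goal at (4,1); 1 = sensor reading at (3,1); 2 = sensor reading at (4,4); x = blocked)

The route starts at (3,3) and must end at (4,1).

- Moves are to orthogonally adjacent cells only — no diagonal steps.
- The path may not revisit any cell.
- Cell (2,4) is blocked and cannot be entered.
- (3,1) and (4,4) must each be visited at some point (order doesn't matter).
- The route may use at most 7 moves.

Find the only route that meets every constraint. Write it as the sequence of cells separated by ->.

Any route must reach (3,1) and (4,4) and still end at (4,1) within 7 moves, so the order of the required stops is forced.
Route from (3,3): right to (3,4), down to (4,4), 2× left (reaching (4,2)), up to (3,2), left to (3,1), down to (4,1) — 7 moves in all.
Check: all required cells visited; 7 ≤ 7 moves.

(3,3) -> (3,4) -> (4,4) -> (4,3) -> (4,2) -> (3,2) -> (3,1) -> (4,1)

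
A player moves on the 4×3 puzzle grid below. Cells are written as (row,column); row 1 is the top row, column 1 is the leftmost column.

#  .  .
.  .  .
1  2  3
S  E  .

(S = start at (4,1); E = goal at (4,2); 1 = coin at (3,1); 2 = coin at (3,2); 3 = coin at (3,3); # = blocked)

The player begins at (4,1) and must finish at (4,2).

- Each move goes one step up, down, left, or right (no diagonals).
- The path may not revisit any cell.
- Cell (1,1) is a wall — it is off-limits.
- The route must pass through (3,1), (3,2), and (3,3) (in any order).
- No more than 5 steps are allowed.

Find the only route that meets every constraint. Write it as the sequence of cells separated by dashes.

Any route must reach (3,1), (3,2), and (3,3) and still end at (4,2) within 5 moves, so the order of the required stops is forced.
Route from (4,1): up 1 to (3,1), right 2 to (3,3), down 1 to (4,3), left 1 to (4,2) — 5 moves in all.
Check: all required cells visited; 5 ≤ 5 moves.

(4,1) - (3,1) - (3,2) - (3,3) - (4,3) - (4,2)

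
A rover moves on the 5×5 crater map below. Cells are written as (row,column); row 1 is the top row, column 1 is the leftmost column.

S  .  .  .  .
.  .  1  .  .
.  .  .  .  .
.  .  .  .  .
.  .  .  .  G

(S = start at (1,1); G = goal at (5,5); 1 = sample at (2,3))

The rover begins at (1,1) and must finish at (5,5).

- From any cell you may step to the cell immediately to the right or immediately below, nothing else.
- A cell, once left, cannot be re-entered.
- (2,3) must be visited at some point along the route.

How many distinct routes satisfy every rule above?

A right/down-only route from (1,1) to (5,5) makes exactly 4 down-moves and 4 right-moves in some order.
With no other constraints that would be C(8,4) = 70 routes.
Split at (2,3) and multiply the segment counts: (1,1)→(2,3): 3; (2,3)→(5,5): 10; product = 30.
That gives 30 routes.

30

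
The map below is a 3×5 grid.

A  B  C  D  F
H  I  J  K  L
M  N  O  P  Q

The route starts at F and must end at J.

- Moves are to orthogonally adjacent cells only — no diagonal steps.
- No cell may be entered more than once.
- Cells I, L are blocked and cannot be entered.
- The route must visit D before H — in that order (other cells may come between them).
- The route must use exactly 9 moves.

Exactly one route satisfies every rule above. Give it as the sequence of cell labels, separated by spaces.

F D C B A H M N O J

The waypoints must appear in the order D, H, with no cell reused.
Route from F: 4× left (reaching A), 2× down (reaching M), 2× right (reaching O), up to J — 9 moves in all.
Check: order respected (D at step 1, H at step 5); 9 moves as required.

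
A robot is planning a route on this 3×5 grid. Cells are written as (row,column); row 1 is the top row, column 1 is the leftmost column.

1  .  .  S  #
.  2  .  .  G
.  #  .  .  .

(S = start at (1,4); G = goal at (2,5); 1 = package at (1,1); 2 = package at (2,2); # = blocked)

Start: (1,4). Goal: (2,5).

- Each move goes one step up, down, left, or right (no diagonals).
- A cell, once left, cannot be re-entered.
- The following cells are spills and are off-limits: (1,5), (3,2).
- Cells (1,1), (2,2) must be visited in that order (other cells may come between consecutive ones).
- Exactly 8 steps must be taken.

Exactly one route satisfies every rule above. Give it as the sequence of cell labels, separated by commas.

(1,4), (1,3), (1,2), (1,1), (2,1), (2,2), (2,3), (2,4), (2,5)

The waypoints must appear in the order (1,1), (2,2), with no cell reused.
Route from (1,4): 3× left (reaching (1,1)), down to (2,1), 4× right (reaching (2,5)) — 8 moves in all.
Check: order respected (1 at step 3, 2 at step 5); 8 moves as required.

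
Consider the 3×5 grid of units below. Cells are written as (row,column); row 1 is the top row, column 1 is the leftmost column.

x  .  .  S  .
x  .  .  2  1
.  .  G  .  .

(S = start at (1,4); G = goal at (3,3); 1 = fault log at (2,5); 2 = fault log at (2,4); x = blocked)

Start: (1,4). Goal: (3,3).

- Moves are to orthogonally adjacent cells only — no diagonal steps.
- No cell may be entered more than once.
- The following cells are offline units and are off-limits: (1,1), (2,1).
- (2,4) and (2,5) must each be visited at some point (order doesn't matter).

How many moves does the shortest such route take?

5

Any route passes through (2,4) and (2,5) in some order between (1,4) and (3,3). Summing Manhattan distances along each leg and taking the cheapest ordering ((1,4) → (2,5) → (2,4) → (3,3)) gives a lower bound of 2 + 1 + 2 = 5 moves.
A route of 5 moves achieves this: (1,4) → (2,4) → (2,5) → (3,5) → (3,4) → (3,3).
Since 5 matches the lower bound, it is optimal.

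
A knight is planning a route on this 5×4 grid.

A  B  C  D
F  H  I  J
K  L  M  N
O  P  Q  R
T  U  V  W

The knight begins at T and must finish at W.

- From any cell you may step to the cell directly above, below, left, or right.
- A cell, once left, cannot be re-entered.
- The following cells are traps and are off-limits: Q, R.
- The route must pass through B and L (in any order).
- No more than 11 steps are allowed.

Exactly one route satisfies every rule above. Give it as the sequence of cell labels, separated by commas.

The 11-move cap with required stops at B, L leaves no slack for detours.
Route from T: 4× up (reaching A), right to B, 4× down (reaching U), 2× right (reaching W) — 11 moves in all.
Check: all required cells visited; 11 ≤ 11 moves.

T, O, K, F, A, B, H, L, P, U, V, W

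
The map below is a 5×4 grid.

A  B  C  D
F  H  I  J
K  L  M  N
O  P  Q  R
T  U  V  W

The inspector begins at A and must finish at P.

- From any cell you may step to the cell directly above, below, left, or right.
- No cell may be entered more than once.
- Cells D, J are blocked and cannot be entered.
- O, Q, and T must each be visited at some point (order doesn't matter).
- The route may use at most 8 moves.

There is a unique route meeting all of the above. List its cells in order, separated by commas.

A, F, K, O, T, U, V, Q, P

The budget equals the shortest possible length, so every move has to be on a shortest route through the required cells.
Route from A: 4× down (reaching T), 2× right (reaching V), up to Q, left to P — 8 moves in all.
Check: all required cells visited; 8 ≤ 8 moves.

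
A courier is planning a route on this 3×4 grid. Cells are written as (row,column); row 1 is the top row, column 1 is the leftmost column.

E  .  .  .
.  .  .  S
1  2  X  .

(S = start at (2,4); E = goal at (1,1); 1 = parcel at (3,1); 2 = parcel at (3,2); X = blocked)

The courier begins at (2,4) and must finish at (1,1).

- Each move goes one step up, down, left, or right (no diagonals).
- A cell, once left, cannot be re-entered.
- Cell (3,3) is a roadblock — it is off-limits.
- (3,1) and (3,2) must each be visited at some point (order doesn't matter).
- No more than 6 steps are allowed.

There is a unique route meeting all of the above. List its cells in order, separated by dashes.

(2,4) - (2,3) - (2,2) - (3,2) - (3,1) - (2,1) - (1,1)

Any route must reach (3,1) and (3,2) and still end at (1,1) within 6 moves, so the order of the required stops is forced.
Route from (2,4): 2× left (reaching (2,2)), down to (3,2), left to (3,1), 2× up (reaching (1,1)) — 6 moves in all.
Check: all required cells visited; 6 ≤ 6 moves.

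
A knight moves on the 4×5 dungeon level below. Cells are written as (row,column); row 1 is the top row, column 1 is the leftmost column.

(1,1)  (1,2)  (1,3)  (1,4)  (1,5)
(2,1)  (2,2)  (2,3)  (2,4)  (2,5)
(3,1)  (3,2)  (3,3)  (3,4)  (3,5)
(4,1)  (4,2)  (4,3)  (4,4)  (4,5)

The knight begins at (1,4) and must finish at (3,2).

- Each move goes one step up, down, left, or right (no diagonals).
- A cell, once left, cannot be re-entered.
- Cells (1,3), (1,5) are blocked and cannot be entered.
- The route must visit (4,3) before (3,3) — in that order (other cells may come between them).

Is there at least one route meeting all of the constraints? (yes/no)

One route that works: (1,4) → (2,4) → (3,4) → (4,4) → (4,3) → (3,3) → (3,2).

yes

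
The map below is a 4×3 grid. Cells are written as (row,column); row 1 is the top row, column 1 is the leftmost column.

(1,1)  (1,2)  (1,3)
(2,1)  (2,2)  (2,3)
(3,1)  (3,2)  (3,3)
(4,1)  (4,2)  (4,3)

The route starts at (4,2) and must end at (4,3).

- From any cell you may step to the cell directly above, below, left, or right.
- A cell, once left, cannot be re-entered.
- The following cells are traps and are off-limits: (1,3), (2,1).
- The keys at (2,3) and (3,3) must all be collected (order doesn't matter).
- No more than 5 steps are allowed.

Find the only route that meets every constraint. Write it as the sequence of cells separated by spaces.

Any route must reach (2,3) and (3,3) and still end at (4,3) within 5 moves, so the order of the required stops is forced.
Route from (4,2): 2× up (reaching (2,2)), right to (2,3), 2× down (reaching (4,3)) — 5 moves in all.
Check: all required cells visited; 5 ≤ 5 moves.

(4,2) (3,2) (2,2) (2,3) (3,3) (4,3)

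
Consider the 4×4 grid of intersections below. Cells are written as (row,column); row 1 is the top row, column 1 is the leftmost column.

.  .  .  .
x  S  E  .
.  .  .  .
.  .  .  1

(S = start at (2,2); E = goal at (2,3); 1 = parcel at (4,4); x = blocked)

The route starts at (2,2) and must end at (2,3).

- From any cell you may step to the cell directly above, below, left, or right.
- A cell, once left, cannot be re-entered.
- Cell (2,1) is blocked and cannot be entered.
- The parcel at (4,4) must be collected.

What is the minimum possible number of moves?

7

Any route passes through (4,4) somewhere between (2,2) and (2,3). Summing Manhattan distances along the two legs ((2,2) → (4,4) → (2,3)) gives a lower bound of 4 + 3 = 7 moves.
A route of 7 moves achieves this: (2,2) → (3,2) → (4,2) → (4,3) → (4,4) → (3,4) → (2,4) → (2,3).
Since 7 matches the lower bound, it is optimal.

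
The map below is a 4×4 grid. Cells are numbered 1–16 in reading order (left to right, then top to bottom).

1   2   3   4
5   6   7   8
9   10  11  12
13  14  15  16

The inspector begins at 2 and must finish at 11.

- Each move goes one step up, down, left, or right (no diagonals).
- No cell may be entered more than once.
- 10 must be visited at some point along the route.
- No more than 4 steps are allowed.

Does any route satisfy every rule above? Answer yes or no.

yes

One route that works: 2 → 6 → 10 → 11.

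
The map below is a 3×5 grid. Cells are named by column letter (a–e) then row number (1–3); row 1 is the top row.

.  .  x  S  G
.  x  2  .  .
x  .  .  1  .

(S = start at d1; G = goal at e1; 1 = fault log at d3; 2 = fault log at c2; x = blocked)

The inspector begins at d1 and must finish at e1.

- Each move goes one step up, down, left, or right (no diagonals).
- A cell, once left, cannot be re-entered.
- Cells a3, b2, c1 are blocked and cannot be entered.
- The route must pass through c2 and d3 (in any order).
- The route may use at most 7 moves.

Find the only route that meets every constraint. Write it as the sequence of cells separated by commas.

d1, d2, c2, c3, d3, e3, e2, e1

Any route must reach c2 and d3 and still end at e1 within 7 moves, so the order of the required stops is forced.
Route from d1: down to d2, left to c2, down to c3, 2× right (reaching e3), 2× up (reaching e1) — 7 moves in all.
Check: all required cells visited; 7 ≤ 7 moves.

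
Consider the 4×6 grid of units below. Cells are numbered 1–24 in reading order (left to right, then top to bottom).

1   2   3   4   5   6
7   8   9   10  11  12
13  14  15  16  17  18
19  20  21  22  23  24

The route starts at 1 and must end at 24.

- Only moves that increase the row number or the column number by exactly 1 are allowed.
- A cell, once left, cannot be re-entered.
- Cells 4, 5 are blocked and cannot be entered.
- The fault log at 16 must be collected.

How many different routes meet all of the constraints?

27

A right/down-only route from 1 to 24 makes exactly 3 down-moves and 5 right-moves in some order.
With no other constraints that would be C(8,3) = 56 routes.
Split at 16 and multiply the segment counts (each segment already excludes blocked cells): 1→16: 9; 16→24: 3; product = 27.
That gives 27 routes.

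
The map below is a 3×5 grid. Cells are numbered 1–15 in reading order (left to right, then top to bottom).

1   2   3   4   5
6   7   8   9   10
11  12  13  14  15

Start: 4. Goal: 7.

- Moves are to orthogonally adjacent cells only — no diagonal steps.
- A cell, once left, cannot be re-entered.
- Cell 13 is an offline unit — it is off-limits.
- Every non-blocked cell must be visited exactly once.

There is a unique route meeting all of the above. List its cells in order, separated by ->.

4 -> 5 -> 10 -> 15 -> 14 -> 9 -> 8 -> 3 -> 2 -> 1 -> 6 -> 11 -> 12 -> 7

Need to visit all 14 open cells exactly once, starting at 4 and ending at 7.
Cell 11 has only two open neighbours (6 and 12), so the path must pass straight through it: one of those is the cell it's entered from and the other is where it exits.
Route from 4: right to 5, 2× down (reaching 15), left to 14, up to 9, left to 8, up to 3, 2× left (reaching 1), 2× down (reaching 11), right to 12, up to 7 — 13 moves in all.
Check: all 14 open cells covered.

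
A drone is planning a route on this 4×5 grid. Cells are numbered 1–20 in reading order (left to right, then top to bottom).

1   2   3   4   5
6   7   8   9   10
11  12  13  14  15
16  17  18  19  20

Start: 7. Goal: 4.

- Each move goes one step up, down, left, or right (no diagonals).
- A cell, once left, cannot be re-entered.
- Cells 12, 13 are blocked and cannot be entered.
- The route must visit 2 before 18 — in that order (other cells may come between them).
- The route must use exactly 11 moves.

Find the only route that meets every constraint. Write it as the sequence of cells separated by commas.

The waypoints must appear in the order 2, 18, with no cell reused.
Route from 7: up to 2, left to 1, 3× down (reaching 16), 3× right (reaching 19), 3× up (reaching 4) — 11 moves in all.
Check: order respected (2 at step 1, 18 at step 7); 11 moves as required.

7, 2, 1, 6, 11, 16, 17, 18, 19, 14, 9, 4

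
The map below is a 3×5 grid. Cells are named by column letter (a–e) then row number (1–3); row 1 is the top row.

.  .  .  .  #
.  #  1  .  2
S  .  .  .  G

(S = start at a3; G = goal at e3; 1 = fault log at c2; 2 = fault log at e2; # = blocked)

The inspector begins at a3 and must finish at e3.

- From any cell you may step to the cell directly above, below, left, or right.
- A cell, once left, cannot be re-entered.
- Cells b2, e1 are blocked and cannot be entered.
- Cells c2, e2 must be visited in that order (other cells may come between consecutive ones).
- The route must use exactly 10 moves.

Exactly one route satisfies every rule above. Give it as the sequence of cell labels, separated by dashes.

The waypoints must appear in the order c2, e2, with no cell reused.
Route from a3: 2× up (reaching a1), 2× right (reaching c1), 2× down (reaching c3), right to d3, up to d2, right to e2, down to e3 — 10 moves in all.
Check: order respected (1 at step 5, 2 at step 9); 10 moves as required.

a3 - a2 - a1 - b1 - c1 - c2 - c3 - d3 - d2 - e2 - e3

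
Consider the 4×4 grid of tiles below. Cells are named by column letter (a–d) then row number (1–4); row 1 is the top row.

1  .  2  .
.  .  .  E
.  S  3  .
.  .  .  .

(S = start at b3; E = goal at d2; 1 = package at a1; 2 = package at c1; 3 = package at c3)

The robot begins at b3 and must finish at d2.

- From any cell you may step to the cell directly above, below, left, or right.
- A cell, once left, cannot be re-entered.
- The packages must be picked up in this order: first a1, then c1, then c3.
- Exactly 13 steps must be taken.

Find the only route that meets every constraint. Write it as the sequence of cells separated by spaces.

The waypoints must appear in the order a1, c1, c3, with no cell reused.
Route from b3: down 1 to b4, left 1 to a4, up 3 to a1, right 2 to c1, down 3 to c4, right 1 to d4, up 2 to d2 — 13 moves in all.
Check: order respected (1 at step 5, 2 at step 7, 3 at step 9); 13 moves as required.

b3 b4 a4 a3 a2 a1 b1 c1 c2 c3 c4 d4 d3 d2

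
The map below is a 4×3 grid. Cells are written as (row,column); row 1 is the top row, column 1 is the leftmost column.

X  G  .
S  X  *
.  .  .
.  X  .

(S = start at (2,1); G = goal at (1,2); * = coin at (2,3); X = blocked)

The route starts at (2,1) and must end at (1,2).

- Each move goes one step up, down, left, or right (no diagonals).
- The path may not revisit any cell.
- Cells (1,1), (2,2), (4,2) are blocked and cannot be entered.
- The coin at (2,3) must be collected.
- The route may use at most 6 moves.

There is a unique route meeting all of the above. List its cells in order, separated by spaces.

(2,1) (3,1) (3,2) (3,3) (2,3) (1,3) (1,2)

The budget equals the shortest possible length, so every move has to be on a shortest route through the required cells.
Route from (2,1): down 1 to (3,1), right 2 to (3,3), up 2 to (1,3), left 1 to (1,2) — 6 moves in all.
Check: all required cells visited; 6 ≤ 6 moves.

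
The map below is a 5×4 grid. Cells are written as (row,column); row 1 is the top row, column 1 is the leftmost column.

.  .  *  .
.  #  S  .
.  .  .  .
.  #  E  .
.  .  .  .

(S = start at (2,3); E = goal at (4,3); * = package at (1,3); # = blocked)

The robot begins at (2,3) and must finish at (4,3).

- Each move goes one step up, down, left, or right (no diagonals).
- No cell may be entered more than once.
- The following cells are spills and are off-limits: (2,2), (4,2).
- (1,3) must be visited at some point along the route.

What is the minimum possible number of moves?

6

Any route passes through (1,3) somewhere between (2,3) and (4,3). Summing Manhattan distances along the two legs ((2,3) → (1,3) → (4,3)) gives a lower bound of 1 + 3 = 4 moves.
The shortest route satisfying every rule uses 6 moves: (2,3) → (1,3) → (1,4) → (2,4) → (3,4) → (4,4) → (4,3).
The bound of 4 isn't tight here; checking systematically, no route of length 4 through 5 satisfies every constraint, so 6 is the minimum.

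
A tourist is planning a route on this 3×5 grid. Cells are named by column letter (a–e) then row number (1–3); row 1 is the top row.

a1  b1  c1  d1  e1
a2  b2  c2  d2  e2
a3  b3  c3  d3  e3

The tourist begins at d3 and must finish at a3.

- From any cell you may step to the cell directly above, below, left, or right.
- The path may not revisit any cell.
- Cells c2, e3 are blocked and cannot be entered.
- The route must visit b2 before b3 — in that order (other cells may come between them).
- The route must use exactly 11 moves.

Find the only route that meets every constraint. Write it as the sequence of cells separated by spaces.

d3 d2 e2 e1 d1 c1 b1 a1 a2 b2 b3 a3

The waypoints must appear in the order b2, b3, with no cell reused.
Route from d3: up to d2, right to e2, up to e1, 4× left (reaching a1), down to a2, right to b2, down to b3, left to a3 — 11 moves in all.
Check: order respected (b2 at step 9, b3 at step 10); 11 moves as required.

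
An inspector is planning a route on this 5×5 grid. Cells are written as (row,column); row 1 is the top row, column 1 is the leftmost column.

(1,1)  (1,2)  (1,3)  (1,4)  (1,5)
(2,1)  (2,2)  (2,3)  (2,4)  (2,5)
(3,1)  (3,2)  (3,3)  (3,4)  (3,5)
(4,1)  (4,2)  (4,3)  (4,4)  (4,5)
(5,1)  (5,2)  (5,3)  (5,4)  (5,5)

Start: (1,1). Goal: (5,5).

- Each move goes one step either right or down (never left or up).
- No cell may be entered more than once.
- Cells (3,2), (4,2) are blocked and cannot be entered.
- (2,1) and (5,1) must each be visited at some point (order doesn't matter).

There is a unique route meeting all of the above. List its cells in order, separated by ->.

(1,1) -> (2,1) -> (3,1) -> (4,1) -> (5,1) -> (5,2) -> (5,3) -> (5,4) -> (5,5)

Moves only go right or down, so the column and row indices never decrease.
Route from (1,1): down 4 to (5,1), right 4 to (5,5) — 8 moves in all.
Check: all required cells visited.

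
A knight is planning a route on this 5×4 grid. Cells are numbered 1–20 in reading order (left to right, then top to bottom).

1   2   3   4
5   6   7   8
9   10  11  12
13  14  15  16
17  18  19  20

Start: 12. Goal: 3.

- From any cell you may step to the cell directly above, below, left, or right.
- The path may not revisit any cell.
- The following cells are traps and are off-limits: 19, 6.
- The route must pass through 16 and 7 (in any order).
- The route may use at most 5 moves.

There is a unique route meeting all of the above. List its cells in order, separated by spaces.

12 16 15 11 7 3

Any route must reach 16 and 7 and still end at 3 within 5 moves, so the order of the required stops is forced.
Route from 12: down 1 to 16, left 1 to 15, up 3 to 3 — 5 moves in all.
Check: all required cells visited; 5 ≤ 5 moves.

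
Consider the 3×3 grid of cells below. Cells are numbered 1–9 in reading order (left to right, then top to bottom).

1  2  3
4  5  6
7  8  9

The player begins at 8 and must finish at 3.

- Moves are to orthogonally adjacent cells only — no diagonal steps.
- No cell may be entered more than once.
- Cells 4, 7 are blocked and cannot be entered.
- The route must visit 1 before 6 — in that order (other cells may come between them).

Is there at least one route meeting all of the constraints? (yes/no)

1 must be visited but has only one open neighbour (2), and it is neither the start nor the goal — the route would have to enter and leave through 2, re-entering it.

no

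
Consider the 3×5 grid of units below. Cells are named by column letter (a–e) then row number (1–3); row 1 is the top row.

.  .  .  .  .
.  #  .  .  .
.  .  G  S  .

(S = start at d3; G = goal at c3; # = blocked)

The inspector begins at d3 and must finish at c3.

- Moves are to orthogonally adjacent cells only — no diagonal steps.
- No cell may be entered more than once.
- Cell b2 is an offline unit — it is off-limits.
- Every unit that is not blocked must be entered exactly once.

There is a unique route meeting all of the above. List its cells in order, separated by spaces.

d3 e3 e2 e1 d1 d2 c2 c1 b1 a1 a2 a3 b3 c3

Need to visit all 14 open cells exactly once, starting at d3 and ending at c3.
Route from d3: right to e3, 2× up (reaching e1), left to d1, down to d2, left to c2, up to c1, 2× left (reaching a1), 2× down (reaching a3), 2× right (reaching c3) — 13 moves in all.
Check: all 14 open cells covered.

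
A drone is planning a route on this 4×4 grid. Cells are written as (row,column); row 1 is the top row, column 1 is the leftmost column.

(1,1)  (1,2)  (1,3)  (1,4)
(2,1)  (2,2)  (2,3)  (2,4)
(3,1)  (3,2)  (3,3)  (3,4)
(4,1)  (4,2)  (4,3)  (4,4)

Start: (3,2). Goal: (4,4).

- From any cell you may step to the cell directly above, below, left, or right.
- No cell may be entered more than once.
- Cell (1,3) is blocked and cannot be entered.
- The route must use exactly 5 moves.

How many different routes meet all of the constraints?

Need simple routes of exactly 5 moves from (3,2) to (4,4) (Manhattan distance 3, so 1 moves are spent on a detour and 1 undoing it).
Enumerating: (3,2) (2,2) (2,3) (3,3) (4,3) (4,4) | (3,2) (2,2) (2,3) (3,3) (3,4) (4,4) | (3,2) (2,2) (2,3) (2,4) (3,4) (4,4) | (3,2) (4,2) (4,3) (3,3) (3,4) (4,4) | (3,2) (3,1) (4,1) (4,2) (4,3) (4,4) | (3,2) (3,3) (2,3) (2,4) (3,4) (4,4).
That gives 6 routes.

6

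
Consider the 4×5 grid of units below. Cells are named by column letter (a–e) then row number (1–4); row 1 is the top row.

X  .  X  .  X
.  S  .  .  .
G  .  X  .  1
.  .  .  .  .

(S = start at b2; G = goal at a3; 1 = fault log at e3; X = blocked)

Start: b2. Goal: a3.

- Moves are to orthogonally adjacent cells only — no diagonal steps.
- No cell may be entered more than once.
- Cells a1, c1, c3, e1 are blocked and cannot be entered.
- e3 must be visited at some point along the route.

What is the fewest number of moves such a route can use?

10

Any route passes through e3 somewhere between b2 and a3. Summing Manhattan distances along the two legs (b2 → e3 → a3) gives a lower bound of 4 + 4 = 8 moves.
That bound ignores the blocked cells. Measuring each leg by the fewest moves that actually steer around them (b2→e3: 4; e3→a3: 6) raises the lower bound to 10.
A route of 10 moves exists: b2 → c2 → d2 → d3 → e3 → e4 → d4 → c4 → b4 → b3 → a3.
Since 10 matches that lower bound, it is optimal.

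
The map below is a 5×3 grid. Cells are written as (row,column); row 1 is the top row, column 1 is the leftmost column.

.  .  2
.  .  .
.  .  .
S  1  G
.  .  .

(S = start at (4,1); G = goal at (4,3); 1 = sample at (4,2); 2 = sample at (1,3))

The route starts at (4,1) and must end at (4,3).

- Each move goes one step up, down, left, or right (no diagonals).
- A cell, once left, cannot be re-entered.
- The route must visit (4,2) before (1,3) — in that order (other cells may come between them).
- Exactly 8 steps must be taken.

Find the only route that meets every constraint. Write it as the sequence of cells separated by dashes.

(4,1) - (4,2) - (3,2) - (2,2) - (1,2) - (1,3) - (2,3) - (3,3) - (4,3)

The waypoints must appear in the order (4,2), (1,3), with no cell reused.
Route from (4,1): right 1 to (4,2), up 3 to (1,2), right 1 to (1,3), down 3 to (4,3) — 8 moves in all.
Check: order respected (1 at step 1, 2 at step 5); 8 moves as required.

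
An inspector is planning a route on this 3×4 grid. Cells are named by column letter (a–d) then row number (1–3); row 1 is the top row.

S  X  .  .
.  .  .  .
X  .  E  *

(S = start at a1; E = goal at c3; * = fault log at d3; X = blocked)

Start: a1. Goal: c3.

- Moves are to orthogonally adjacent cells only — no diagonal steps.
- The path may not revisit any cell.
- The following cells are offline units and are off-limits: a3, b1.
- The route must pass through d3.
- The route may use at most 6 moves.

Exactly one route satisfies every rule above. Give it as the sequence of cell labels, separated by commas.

Any route must reach d3 and still end at c3 within 6 moves, so the order of the required stops is forced.
Route from a1: down to a2, 3× right (reaching d2), down to d3, left to c3 — 6 moves in all.
Check: all required cells visited; 6 ≤ 6 moves.

a1, a2, b2, c2, d2, d3, c3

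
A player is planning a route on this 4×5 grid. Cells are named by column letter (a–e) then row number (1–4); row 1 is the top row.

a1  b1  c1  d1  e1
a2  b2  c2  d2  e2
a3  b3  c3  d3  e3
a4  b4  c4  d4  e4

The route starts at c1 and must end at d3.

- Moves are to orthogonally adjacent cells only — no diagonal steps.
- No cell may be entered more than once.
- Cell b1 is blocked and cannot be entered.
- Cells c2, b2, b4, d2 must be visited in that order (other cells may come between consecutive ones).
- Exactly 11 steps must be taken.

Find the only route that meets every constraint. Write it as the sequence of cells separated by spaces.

The waypoints must appear in the order c2, b2, b4, d2, with no cell reused.
Route from c1: down to c2, left to b2, 2× down (reaching b4), 3× right (reaching e4), 2× up (reaching e2), left to d2, down to d3 — 11 moves in all.
Check: order respected (c2 at step 1, b2 at step 2, b4 at step 4, d2 at step 10); 11 moves as required.

c1 c2 b2 b3 b4 c4 d4 e4 e3 e2 d2 d3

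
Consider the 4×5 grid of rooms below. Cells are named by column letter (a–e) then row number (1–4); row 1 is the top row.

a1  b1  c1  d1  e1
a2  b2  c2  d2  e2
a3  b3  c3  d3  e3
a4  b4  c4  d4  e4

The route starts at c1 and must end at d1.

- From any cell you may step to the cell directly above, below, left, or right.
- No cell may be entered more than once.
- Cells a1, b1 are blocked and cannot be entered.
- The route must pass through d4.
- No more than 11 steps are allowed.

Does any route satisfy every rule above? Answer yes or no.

One route that works: c1 → c2 → c3 → c4 → d4 → d3 → d2 → d1.

yes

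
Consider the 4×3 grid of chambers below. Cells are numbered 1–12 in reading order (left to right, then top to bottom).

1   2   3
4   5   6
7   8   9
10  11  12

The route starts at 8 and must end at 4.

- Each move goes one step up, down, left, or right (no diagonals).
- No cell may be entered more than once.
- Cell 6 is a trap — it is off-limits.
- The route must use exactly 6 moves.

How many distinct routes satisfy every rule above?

Need simple routes of exactly 6 moves from 8 to 4 (Manhattan distance 2, so 2 moves are spent on a detour and 2 undoing it).
Enumerating: 8 9 12 11 10 7 4.
That gives 1 route.

1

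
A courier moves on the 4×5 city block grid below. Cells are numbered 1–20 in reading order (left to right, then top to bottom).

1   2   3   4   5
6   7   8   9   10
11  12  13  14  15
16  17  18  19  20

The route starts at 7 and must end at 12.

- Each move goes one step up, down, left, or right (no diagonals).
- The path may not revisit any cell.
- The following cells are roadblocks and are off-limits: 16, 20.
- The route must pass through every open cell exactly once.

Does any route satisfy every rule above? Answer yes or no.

Colour the cells like a checkerboard: each orthogonal step flips colour, so a Hamiltonian route alternates colours. Here there are 10 cells of one colour and 8 of the other, with start on the opposite colour to the goal — the counts and endpoints can't be arranged into an alternating sequence of length 18, so no Hamiltonian route exists.

no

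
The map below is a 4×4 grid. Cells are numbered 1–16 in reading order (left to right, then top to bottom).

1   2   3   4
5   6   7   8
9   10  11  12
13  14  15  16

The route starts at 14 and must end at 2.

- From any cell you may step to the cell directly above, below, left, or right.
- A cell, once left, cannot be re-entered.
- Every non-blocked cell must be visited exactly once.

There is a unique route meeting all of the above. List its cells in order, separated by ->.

Need to visit all 16 open cells exactly once, starting at 14 and ending at 2.
Cell 1 has only two open neighbours (5 and 2), so the path must pass straight through it: one of those is the cell it's entered from and the other is where it exits.
Route from 14: left 1 to 13, up 1 to 9, right 2 to 11, down 1 to 15, right 1 to 16, up 3 to 4, left 1 to 3, down 1 to 7, left 2 to 5, up 1 to 1, right 1 to 2 — 15 moves in all.
Check: all 16 open cells covered.

14 -> 13 -> 9 -> 10 -> 11 -> 15 -> 16 -> 12 -> 8 -> 4 -> 3 -> 7 -> 6 -> 5 -> 1 -> 2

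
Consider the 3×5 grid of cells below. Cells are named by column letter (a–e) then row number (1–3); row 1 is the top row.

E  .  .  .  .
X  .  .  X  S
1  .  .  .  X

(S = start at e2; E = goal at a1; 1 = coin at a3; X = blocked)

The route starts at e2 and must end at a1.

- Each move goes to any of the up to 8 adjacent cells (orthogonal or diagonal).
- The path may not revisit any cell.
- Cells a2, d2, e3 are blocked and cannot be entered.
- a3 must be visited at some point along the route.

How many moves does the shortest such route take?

Any route passes through a3 somewhere between e2 and a1. Summing Chebyshev distances along the two legs (e2 → a3 → a1) gives a lower bound of 4 + 2 = 6 moves.
A route of 6 moves achieves this: e2 → d1 → c2 → b3 → a3 → b2 → a1.
Since 6 matches the lower bound, it is optimal.

6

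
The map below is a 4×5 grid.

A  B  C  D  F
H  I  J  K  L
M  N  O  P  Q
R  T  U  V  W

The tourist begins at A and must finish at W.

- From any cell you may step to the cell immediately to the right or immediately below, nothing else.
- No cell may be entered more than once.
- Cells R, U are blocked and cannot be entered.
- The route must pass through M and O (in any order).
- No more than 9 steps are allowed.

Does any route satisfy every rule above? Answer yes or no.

yes

One route that works: A → H → M → N → O → P → V → W.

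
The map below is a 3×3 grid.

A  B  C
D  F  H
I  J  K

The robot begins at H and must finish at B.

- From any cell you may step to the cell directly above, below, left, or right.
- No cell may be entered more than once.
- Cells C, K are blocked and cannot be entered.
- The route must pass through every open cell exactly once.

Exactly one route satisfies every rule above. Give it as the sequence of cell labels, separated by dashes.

H - F - J - I - D - A - B

Need to visit all 7 open cells exactly once, starting at H and ending at B.
Route from H: left to F, down to J, left to I, 2× up (reaching A), right to B — 6 moves in all.
Check: all 7 open cells covered.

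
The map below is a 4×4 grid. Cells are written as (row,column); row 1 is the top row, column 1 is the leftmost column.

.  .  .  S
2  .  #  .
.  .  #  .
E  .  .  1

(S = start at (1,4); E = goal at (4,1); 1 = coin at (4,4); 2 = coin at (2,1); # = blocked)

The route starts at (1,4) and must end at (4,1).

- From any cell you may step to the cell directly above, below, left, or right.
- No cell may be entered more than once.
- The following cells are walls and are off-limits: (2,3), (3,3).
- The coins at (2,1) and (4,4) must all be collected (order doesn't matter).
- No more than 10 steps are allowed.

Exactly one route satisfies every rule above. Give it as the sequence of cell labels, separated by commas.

(1,4), (2,4), (3,4), (4,4), (4,3), (4,2), (3,2), (2,2), (2,1), (3,1), (4,1)

Any route must reach (2,1) and (4,4) and still end at (4,1) within 10 moves, so the order of the required stops is forced.
Route from (1,4): 3× down (reaching (4,4)), 2× left (reaching (4,2)), 2× up (reaching (2,2)), left to (2,1), 2× down (reaching (4,1)) — 10 moves in all.
Check: all required cells visited; 10 ≤ 10 moves.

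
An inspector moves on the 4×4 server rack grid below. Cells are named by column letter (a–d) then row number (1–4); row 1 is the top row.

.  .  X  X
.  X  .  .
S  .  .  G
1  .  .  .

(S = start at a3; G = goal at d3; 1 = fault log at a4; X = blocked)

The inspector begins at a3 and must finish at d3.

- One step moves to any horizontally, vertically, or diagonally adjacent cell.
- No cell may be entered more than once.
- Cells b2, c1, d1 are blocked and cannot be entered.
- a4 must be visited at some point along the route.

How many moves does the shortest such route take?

Any route passes through a4 somewhere between a3 and d3. Summing Chebyshev distances along the two legs (a3 → a4 → d3) gives a lower bound of 1 + 3 = 4 moves.
A route of 4 moves achieves this: a3 → a4 → b3 → c2 → d3.
Since 4 matches the lower bound, it is optimal.

4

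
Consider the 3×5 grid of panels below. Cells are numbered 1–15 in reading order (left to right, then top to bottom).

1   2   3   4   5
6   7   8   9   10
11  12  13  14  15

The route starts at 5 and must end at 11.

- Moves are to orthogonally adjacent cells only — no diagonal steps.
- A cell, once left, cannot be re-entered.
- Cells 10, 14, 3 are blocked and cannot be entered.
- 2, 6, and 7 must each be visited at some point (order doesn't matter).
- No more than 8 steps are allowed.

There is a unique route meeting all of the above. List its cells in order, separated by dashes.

Any route must reach 2, 6, and 7 and still end at 11 within 8 moves, so the order of the required stops is forced.
Route from 5: left to 4, down to 9, 2× left (reaching 7), up to 2, left to 1, 2× down (reaching 11) — 8 moves in all.
Check: all required cells visited; 8 ≤ 8 moves.

5 - 4 - 9 - 8 - 7 - 2 - 1 - 6 - 11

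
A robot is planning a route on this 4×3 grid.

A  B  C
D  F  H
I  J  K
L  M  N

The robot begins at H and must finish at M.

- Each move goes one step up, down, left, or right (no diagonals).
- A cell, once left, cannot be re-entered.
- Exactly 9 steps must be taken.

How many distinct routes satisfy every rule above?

6

Need simple routes of exactly 9 moves from H to M (Manhattan distance 3, so 3 moves are spent on a detour and 3 undoing it).
Enumerating: H C B F D I J K N M | H C B A D I J K N M | H C B A D F J I L M | H C B A D F J K N M | H K J F B A D I L M | H F B A D I J K N M.
That gives 6 routes.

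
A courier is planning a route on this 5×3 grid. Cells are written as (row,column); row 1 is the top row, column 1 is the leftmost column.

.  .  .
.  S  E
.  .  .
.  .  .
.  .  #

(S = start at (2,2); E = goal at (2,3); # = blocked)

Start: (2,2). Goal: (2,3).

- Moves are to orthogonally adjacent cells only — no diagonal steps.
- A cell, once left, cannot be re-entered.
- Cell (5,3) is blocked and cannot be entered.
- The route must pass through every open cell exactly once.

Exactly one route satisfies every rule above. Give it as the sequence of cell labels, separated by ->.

Need to visit all 14 open cells exactly once, starting at (2,2) and ending at (2,3).
Cell (5,1) has only two open neighbours ((4,1) and (5,2)), so the path must pass straight through it: one of those is the cell it's entered from and the other is where it exits.
Route from (2,2): down 1 to (3,2), right 1 to (3,3), down 1 to (4,3), left 1 to (4,2), down 1 to (5,2), left 1 to (5,1), up 4 to (1,1), right 2 to (1,3), down 1 to (2,3) — 13 moves in all.
Check: all 14 open cells covered.

(2,2) -> (3,2) -> (3,3) -> (4,3) -> (4,2) -> (5,2) -> (5,1) -> (4,1) -> (3,1) -> (2,1) -> (1,1) -> (1,2) -> (1,3) -> (2,3)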